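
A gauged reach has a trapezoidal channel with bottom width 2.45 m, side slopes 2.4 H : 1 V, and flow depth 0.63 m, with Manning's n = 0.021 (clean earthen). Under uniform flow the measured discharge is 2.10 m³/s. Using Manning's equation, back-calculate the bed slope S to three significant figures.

0.000944

A = (b + z·y)·y = (2.45 + 2.4×0.63)×0.63 = 2.496 m²
P = b + 2y√(1+z²) = 2.45 + 2×0.63×√(1+2.4²) = 5.726 m
R = A/P = 2.496/5.726 = 0.4359 m
S = (Q·n / (1·A·R^(2/3)))² = (2.10×0.021 / (1×2.496×0.5749))² = 0.0009444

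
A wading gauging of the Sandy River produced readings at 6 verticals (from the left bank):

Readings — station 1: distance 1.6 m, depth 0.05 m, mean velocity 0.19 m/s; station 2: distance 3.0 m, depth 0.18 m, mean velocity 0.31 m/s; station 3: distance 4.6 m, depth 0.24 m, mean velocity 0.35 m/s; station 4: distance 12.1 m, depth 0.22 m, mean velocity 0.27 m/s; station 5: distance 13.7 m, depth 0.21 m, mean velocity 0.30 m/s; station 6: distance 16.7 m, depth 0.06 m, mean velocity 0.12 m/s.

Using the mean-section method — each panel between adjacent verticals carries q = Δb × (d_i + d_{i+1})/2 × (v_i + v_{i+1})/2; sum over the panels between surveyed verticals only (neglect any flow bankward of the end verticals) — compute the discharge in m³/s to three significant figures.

0.869 m³/s

Panel 1-2: Δb = 1.4 m, d̄ = (0.05+0.18)/2 = 0.115, v̄ = (0.19+0.31)/2 = 0.25 → q = 1.4×0.115×0.25 = 0.04025 m³/s
Panel 2-3: Δb = 1.6 m, d̄ = (0.18+0.24)/2 = 0.21, v̄ = (0.31+0.35)/2 = 0.33 → q = 1.6×0.21×0.33 = 0.1109 m³/s
Panel 3-4: Δb = 7.5 m, d̄ = (0.24+0.22)/2 = 0.23, v̄ = (0.35+0.27)/2 = 0.31 → q = 7.5×0.23×0.31 = 0.5348 m³/s
Panel 4-5: Δb = 1.6 m, d̄ = (0.22+0.21)/2 = 0.215, v̄ = (0.27+0.30)/2 = 0.285 → q = 1.6×0.215×0.285 = 0.09804 m³/s
Panel 5-6: Δb = 3 m, d̄ = (0.21+0.06)/2 = 0.135, v̄ = (0.30+0.12)/2 = 0.21 → q = 3×0.135×0.21 = 0.08505 m³/s
Q = Σ q = 0.8690 m³/s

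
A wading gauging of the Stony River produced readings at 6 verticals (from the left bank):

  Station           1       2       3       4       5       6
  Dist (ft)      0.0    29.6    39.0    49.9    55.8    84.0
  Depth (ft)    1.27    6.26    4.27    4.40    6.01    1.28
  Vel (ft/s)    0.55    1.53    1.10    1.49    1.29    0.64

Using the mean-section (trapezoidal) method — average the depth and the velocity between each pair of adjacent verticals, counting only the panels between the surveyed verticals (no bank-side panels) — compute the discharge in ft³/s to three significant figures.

384 ft³/s

Panel 1-2: Δb = 29.6 ft, d̄ = (1.27+6.26)/2 = 3.765, v̄ = (0.55+1.53)/2 = 1.04 → q = 29.6×3.765×1.04 = 115.9 ft³/s
Panel 2-3: Δb = 9.4 ft, d̄ = (6.26+4.27)/2 = 5.265, v̄ = (1.53+1.10)/2 = 1.315 → q = 9.4×5.265×1.315 = 65.08 ft³/s
Panel 3-4: Δb = 10.9 ft, d̄ = (4.27+4.40)/2 = 4.335, v̄ = (1.10+1.49)/2 = 1.295 → q = 10.9×4.335×1.295 = 61.19 ft³/s
Panel 4-5: Δb = 5.9 ft, d̄ = (4.40+6.01)/2 = 5.205, v̄ = (1.49+1.29)/2 = 1.39 → q = 5.9×5.205×1.39 = 42.69 ft³/s
Panel 5-6: Δb = 28.2 ft, d̄ = (6.01+1.28)/2 = 3.645, v̄ = (1.29+0.64)/2 = 0.965 → q = 28.2×3.645×0.965 = 99.19 ft³/s
Q = Σ q = 384.1 ft³/s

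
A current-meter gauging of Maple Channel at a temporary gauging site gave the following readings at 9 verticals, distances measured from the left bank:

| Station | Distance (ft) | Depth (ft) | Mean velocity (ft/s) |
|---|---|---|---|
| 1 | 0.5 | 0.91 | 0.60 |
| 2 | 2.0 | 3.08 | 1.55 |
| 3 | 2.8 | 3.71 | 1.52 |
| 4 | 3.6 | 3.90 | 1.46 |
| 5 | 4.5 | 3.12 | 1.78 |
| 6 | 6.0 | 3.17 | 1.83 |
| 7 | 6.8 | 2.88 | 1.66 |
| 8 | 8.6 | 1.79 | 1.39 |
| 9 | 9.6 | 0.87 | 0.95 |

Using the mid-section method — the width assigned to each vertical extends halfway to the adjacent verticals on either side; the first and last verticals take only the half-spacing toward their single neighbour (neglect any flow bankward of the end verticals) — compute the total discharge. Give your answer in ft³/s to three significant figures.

38.7 ft³/s

w_1 = (2.0 − 0.5)/2 = 0.75 ft; q_1 = 0.60 × 0.91 × 0.75 = 0.4095 ft³/s
w_2 = (2.8 − 0.5)/2 = 1.15 ft; q_2 = 1.55 × 3.08 × 1.15 = 5.490 ft³/s
w_3 = (3.6 − 2.0)/2 = 0.8 ft; q_3 = 1.52 × 3.71 × 0.8 = 4.511 ft³/s
w_4 = (4.5 − 2.8)/2 = 0.85 ft; q_4 = 1.46 × 3.90 × 0.85 = 4.840 ft³/s
w_5 = (6.0 − 3.6)/2 = 1.2 ft; q_5 = 1.78 × 3.12 × 1.2 = 6.664 ft³/s
w_6 = (6.8 − 4.5)/2 = 1.15 ft; q_6 = 1.83 × 3.17 × 1.15 = 6.671 ft³/s
w_7 = (8.6 − 6.0)/2 = 1.3 ft; q_7 = 1.66 × 2.88 × 1.3 = 6.215 ft³/s
w_8 = (9.6 − 6.8)/2 = 1.4 ft; q_8 = 1.39 × 1.79 × 1.4 = 3.483 ft³/s
w_9 = (9.6 − 8.6)/2 = 0.5 ft; q_9 = 0.95 × 0.87 × 0.5 = 0.4133 ft³/s
Q = Σ qᵢ = 38.70 ft³/s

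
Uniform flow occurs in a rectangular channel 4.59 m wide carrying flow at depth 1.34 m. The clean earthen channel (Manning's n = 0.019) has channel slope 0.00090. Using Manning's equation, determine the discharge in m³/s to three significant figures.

8.69 m³/s

A = b·y = 4.59 × 1.34 = 6.151 m²
P = b + 2y = 4.59 + 2×1.34 = 7.270 m
R = A/P = 6.151/7.270 = 0.8460 m
Q = (1/n)·A·R^(2/3)·S^(1/2) = (1/0.019) × 6.151 × 0.8460^(2/3) × 0.00090^(1/2) = 8.687 m³/s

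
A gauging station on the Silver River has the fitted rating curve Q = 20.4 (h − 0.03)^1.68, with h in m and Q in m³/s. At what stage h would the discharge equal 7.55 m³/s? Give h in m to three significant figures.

h − h₀ = (Q/C)^(1/b) = (7.55/20.4)^(1/1.68) = 0.5534 m
h = 0.03 + 0.5534 = 0.5834 m

0.583 m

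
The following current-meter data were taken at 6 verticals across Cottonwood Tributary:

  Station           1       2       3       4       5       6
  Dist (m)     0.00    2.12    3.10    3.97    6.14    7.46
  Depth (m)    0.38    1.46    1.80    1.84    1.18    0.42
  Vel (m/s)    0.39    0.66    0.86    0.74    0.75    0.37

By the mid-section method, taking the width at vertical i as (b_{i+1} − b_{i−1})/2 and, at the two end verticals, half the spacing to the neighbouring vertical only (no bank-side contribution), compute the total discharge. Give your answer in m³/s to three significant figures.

6.80 m³/s

w_1 = (2.12 − 0.00)/2 = 1.06 m; q_1 = 0.39 × 0.38 × 1.06 = 0.1571 m³/s
w_2 = (3.10 − 0.00)/2 = 1.55 m; q_2 = 0.66 × 1.46 × 1.55 = 1.494 m³/s
w_3 = (3.97 − 2.12)/2 = 0.925 m; q_3 = 0.86 × 1.80 × 0.925 = 1.432 m³/s
w_4 = (6.14 − 3.10)/2 = 1.52 m; q_4 = 0.74 × 1.84 × 1.52 = 2.070 m³/s
w_5 = (7.46 − 3.97)/2 = 1.745 m; q_5 = 0.75 × 1.18 × 1.745 = 1.544 m³/s
w_6 = (7.46 − 6.14)/2 = 0.66 m; q_6 = 0.37 × 0.42 × 0.66 = 0.1026 m³/s
Q = Σ qᵢ = 6.799 m³/s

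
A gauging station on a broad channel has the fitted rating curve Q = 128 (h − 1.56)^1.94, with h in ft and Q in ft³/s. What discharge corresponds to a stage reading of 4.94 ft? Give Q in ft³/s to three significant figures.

1360 ft³/s

Q = 128 × (4.94 − 1.56)^1.94 = 128 × 3.38^1.94 = 1359 ft³/s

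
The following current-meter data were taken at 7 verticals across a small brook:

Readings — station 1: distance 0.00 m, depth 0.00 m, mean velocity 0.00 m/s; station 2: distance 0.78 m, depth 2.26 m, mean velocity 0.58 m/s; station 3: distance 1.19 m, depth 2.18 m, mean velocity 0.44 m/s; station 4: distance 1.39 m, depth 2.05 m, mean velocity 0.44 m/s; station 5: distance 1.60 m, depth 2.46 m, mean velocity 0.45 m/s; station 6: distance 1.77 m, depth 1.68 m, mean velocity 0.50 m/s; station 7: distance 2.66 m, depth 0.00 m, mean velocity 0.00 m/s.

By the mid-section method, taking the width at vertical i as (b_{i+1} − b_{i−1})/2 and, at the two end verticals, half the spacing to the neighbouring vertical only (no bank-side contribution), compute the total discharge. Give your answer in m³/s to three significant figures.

1.91 m³/s

w_2 = (1.19 − 0.00)/2 = 0.595 m; q_2 = 0.58 × 2.26 × 0.595 = 0.7799 m³/s
w_3 = (1.39 − 0.78)/2 = 0.305 m; q_3 = 0.44 × 2.18 × 0.305 = 0.2926 m³/s
w_4 = (1.60 − 1.19)/2 = 0.205 m; q_4 = 0.44 × 2.05 × 0.205 = 0.1849 m³/s
w_5 = (1.77 − 1.39)/2 = 0.19 m; q_5 = 0.45 × 2.46 × 0.19 = 0.2103 m³/s
w_6 = (2.66 − 1.60)/2 = 0.53 m; q_6 = 0.50 × 1.68 × 0.53 = 0.4452 m³/s
Stations 1, 7 contribute zero (depth or velocity is 0).
Q = Σ qᵢ = 1.913 m³/s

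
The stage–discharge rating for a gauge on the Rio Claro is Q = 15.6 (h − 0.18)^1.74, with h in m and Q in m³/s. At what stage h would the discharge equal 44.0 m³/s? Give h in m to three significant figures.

h − h₀ = (Q/C)^(1/b) = (44.0/15.6)^(1/1.74) = 1.815 m
h = 0.18 + 1.815 = 1.995 m

1.99 m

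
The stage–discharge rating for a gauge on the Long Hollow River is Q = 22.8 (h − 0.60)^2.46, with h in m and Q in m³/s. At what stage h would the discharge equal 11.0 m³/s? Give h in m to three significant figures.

1.34 m

h − h₀ = (Q/C)^(1/b) = (11.0/22.8)^(1/2.46) = 0.7436 m
h = 0.60 + 0.7436 = 1.344 m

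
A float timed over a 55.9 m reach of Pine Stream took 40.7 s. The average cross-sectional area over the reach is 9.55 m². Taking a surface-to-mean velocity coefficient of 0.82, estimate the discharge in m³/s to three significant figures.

10.8 m³/s

v_surface = L / t̄ = 55.9 / 40.7 = 1.373 m/s
v_mean = 0.82 × 1.373 = 1.126 m/s
Q = A × v_mean = 9.55 × 1.126 = 10.76 m³/s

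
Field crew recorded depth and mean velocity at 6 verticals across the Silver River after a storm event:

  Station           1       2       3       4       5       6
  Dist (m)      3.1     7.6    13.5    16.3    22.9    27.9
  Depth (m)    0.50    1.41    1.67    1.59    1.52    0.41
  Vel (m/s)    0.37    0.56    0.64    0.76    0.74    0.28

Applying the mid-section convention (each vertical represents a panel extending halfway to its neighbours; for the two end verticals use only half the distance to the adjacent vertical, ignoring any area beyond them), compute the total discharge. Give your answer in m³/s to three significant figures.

w_1 = (7.6 − 3.1)/2 = 2.25 m; q_1 = 0.37 × 0.50 × 2.25 = 0.4163 m³/s
w_2 = (13.5 − 3.1)/2 = 5.2 m; q_2 = 0.56 × 1.41 × 5.2 = 4.106 m³/s
w_3 = (16.3 − 7.6)/2 = 4.35 m; q_3 = 0.64 × 1.67 × 4.35 = 4.649 m³/s
w_4 = (22.9 − 13.5)/2 = 4.7 m; q_4 = 0.76 × 1.59 × 4.7 = 5.679 m³/s
w_5 = (27.9 − 16.3)/2 = 5.8 m; q_5 = 0.74 × 1.52 × 5.8 = 6.524 m³/s
w_6 = (27.9 − 22.9)/2 = 2.5 m; q_6 = 0.28 × 0.41 × 2.5 = 0.2870 m³/s
Q = Σ qᵢ = 21.66 m³/s

21.7 m³/s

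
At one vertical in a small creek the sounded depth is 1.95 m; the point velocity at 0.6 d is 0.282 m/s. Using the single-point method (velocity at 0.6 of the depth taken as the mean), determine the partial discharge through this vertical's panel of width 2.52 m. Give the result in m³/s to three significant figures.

v̄ = v₀.₆ = 0.282 m/s
q = v̄ × d × w = 0.2820 × 1.95 × 2.52 = 1.386 m³/s

1.39 m³/s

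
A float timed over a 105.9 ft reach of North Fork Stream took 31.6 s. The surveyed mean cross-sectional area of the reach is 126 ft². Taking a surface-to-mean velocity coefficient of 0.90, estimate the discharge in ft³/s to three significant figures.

v_surface = L / t̄ = 105.9 / 31.6 = 3.351 ft/s
v_mean = 0.90 × 3.351 = 3.016 ft/s
Q = A × v_mean = 126 × 3.016 = 380.0 ft³/s

380 ft³/s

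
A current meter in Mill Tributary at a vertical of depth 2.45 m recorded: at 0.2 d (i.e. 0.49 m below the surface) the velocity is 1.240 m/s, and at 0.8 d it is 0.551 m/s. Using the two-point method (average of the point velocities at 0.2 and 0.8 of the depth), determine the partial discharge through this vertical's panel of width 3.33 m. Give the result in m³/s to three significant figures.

v̄ = (1.240 + 0.551) / 2 = 0.8955 m/s
q = v̄ × d × w = 0.8955 × 2.45 × 3.33 = 7.306 m³/s

7.31 m³/s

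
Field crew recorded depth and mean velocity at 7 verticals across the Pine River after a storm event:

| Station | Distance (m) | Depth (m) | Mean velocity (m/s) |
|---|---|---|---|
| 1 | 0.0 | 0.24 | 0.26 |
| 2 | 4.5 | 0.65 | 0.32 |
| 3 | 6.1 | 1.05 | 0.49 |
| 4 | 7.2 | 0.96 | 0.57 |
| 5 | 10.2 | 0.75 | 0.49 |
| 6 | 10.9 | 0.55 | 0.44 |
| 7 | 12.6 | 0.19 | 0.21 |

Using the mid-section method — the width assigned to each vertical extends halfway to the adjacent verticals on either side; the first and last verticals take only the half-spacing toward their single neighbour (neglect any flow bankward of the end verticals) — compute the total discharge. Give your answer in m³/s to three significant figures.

w_1 = (4.5 − 0.0)/2 = 2.25 m; q_1 = 0.26 × 0.24 × 2.25 = 0.1404 m³/s
w_2 = (6.1 − 0.0)/2 = 3.05 m; q_2 = 0.32 × 0.65 × 3.05 = 0.6344 m³/s
w_3 = (7.2 − 4.5)/2 = 1.35 m; q_3 = 0.49 × 1.05 × 1.35 = 0.6946 m³/s
w_4 = (10.2 − 6.1)/2 = 2.05 m; q_4 = 0.57 × 0.96 × 2.05 = 1.122 m³/s
w_5 = (10.9 − 7.2)/2 = 1.85 m; q_5 = 0.49 × 0.75 × 1.85 = 0.6799 m³/s
w_6 = (12.6 − 10.2)/2 = 1.2 m; q_6 = 0.44 × 0.55 × 1.2 = 0.2904 m³/s
w_7 = (12.6 − 10.9)/2 = 0.85 m; q_7 = 0.21 × 0.19 × 0.85 = 0.03392 m³/s
Q = Σ qᵢ = 3.595 m³/s

3.60 m³/s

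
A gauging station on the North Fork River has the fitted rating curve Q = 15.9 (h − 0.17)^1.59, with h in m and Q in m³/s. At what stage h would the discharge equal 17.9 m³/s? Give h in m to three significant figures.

1.25 m

h − h₀ = (Q/C)^(1/b) = (17.9/15.9)^(1/1.59) = 1.077 m
h = 0.17 + 1.077 = 1.247 m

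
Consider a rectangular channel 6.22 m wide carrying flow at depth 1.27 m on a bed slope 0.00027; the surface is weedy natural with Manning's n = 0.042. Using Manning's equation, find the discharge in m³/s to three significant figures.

A = b·y = 6.22 × 1.27 = 7.899 m²
P = b + 2y = 6.22 + 2×1.27 = 8.760 m
R = A/P = 7.899/8.760 = 0.9018 m
Q = (1/n)·A·R^(2/3)·S^(1/2) = (1/0.042) × 7.899 × 0.9018^(2/3) × 0.00027^(1/2) = 2.885 m³/s

2.88 m³/s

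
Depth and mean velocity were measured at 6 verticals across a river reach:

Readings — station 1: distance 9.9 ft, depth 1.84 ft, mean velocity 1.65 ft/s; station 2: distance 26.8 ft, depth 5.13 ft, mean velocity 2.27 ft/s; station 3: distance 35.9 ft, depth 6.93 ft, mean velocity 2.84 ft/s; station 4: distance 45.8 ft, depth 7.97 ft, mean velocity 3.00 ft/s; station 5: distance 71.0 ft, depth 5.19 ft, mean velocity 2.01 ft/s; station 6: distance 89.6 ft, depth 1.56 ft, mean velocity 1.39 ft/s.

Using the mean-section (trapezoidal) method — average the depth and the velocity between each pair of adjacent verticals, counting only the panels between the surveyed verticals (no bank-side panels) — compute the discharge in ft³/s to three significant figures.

Panel 1-2: Δb = 16.9 ft, d̄ = (1.84+5.13)/2 = 3.485, v̄ = (1.65+2.27)/2 = 1.96 → q = 16.9×3.485×1.96 = 115.4 ft³/s
Panel 2-3: Δb = 9.1 ft, d̄ = (5.13+6.93)/2 = 6.03, v̄ = (2.27+2.84)/2 = 2.555 → q = 9.1×6.03×2.555 = 140.2 ft³/s
Panel 3-4: Δb = 9.9 ft, d̄ = (6.93+7.97)/2 = 7.45, v̄ = (2.84+3.00)/2 = 2.92 → q = 9.9×7.45×2.92 = 215.4 ft³/s
Panel 4-5: Δb = 25.2 ft, d̄ = (7.97+5.19)/2 = 6.58, v̄ = (3.00+2.01)/2 = 2.505 → q = 25.2×6.58×2.505 = 415.4 ft³/s
Panel 5-6: Δb = 18.6 ft, d̄ = (5.19+1.56)/2 = 3.375, v̄ = (2.01+1.39)/2 = 1.7 → q = 18.6×3.375×1.7 = 106.7 ft³/s
Q = Σ q = 993.1 ft³/s

993 ft³/s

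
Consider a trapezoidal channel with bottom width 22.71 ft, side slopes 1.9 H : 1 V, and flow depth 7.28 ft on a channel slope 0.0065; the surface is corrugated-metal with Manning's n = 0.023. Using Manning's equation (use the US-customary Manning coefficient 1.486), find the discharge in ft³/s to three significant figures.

4010 ft³/s

A = (b + z·y)·y = (22.71 + 1.9×7.28)×7.28 = 266.0 ft²
P = b + 2y√(1+z²) = 22.71 + 2×7.28×√(1+1.9²) = 53.97 ft
R = A/P = 266.0/53.97 = 4.929 ft
Q = (1.486/n)·A·R^(2/3)·S^(1/2) = (1.486/0.023) × 266.0 × 4.929^(2/3) × 0.0065^(1/2) = 4013 ft³/s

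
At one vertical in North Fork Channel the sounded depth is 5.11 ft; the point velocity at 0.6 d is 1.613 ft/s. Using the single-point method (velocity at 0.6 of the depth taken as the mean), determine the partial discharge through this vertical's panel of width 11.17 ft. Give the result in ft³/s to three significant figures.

92.1 ft³/s

v̄ = v₀.₆ = 1.613 ft/s
q = v̄ × d × w = 1.613 × 5.11 × 11.17 = 92.07 ft³/s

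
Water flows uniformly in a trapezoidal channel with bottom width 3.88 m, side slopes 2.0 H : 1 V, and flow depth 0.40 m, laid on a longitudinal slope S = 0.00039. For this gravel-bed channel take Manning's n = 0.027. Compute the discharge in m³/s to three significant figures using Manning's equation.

A = (b + z·y)·y = (3.88 + 2.0×0.40)×0.40 = 1.872 m²
P = b + 2y√(1+z²) = 3.88 + 2×0.40×√(1+2.0²) = 5.669 m
R = A/P = 1.872/5.669 = 0.3302 m
Q = (1/n)·A·R^(2/3)·S^(1/2) = (1/0.027) × 1.872 × 0.3302^(2/3) × 0.00039^(1/2) = 0.6542 m³/s

0.654 m³/s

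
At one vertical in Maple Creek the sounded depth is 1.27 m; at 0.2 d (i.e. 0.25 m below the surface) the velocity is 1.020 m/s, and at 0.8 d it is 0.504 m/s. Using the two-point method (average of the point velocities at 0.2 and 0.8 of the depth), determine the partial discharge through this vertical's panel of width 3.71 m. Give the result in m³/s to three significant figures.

v̄ = (1.020 + 0.504) / 2 = 0.7620 m/s
q = v̄ × d × w = 0.7620 × 1.27 × 3.71 = 3.590 m³/s

3.59 m³/s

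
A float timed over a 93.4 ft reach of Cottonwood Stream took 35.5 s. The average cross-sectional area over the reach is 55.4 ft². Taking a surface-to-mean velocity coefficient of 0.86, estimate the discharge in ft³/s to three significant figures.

v_surface = L / t̄ = 93.4 / 35.5 = 2.631 ft/s
v_mean = 0.86 × 2.631 = 2.263 ft/s
Q = A × v_mean = 55.4 × 2.263 = 125.4 ft³/s

125 ft³/s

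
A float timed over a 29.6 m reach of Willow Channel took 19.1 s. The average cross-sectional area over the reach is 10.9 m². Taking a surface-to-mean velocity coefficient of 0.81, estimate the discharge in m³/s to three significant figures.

v_surface = L / t̄ = 29.6 / 19.1 = 1.550 m/s
v_mean = 0.81 × 1.550 = 1.255 m/s
Q = A × v_mean = 10.9 × 1.255 = 13.68 m³/s

13.7 m³/s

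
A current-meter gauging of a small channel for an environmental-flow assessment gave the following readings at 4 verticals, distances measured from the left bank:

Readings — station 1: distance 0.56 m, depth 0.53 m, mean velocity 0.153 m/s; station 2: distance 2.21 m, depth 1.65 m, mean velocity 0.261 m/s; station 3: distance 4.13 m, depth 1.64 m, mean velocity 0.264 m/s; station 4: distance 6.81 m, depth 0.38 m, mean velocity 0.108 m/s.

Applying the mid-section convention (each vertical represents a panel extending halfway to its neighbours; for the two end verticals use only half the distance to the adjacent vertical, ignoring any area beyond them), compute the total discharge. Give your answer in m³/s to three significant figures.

1.89 m³/s

w_1 = (2.21 − 0.56)/2 = 0.825 m; q_1 = 0.153 × 0.53 × 0.825 = 0.06690 m³/s
w_2 = (4.13 − 0.56)/2 = 1.785 m; q_2 = 0.261 × 1.65 × 1.785 = 0.7687 m³/s
w_3 = (6.81 − 2.21)/2 = 2.3 m; q_3 = 0.264 × 1.64 × 2.3 = 0.9958 m³/s
w_4 = (6.81 − 4.13)/2 = 1.34 m; q_4 = 0.108 × 0.38 × 1.34 = 0.05499 m³/s
Q = Σ qᵢ = 1.886 m³/s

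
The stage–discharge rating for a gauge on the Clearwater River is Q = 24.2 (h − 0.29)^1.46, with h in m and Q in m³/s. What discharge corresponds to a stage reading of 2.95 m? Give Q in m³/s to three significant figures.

Q = 24.2 × (2.95 − 0.29)^1.46 = 24.2 × 2.66^1.46 = 101.0 m³/s

101 m³/s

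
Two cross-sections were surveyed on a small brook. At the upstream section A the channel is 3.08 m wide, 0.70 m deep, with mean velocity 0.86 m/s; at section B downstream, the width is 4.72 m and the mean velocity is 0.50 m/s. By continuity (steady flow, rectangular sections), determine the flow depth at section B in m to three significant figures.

Q = A₁V₁ = (3.08×0.70) × 0.86 = 1.854 m³/s
d₂ = Q/(b₂ V₂) = 1.854/(4.72×0.50) = 0.7857 m

0.786 m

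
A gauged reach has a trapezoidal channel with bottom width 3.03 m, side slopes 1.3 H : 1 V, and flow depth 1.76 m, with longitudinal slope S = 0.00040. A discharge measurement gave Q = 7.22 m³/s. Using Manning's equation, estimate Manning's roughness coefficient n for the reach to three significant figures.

A = (b + z·y)·y = (3.03 + 1.3×1.76)×1.76 = 9.360 m²
P = b + 2y√(1+z²) = 3.03 + 2×1.76×√(1+1.3²) = 8.803 m
R = A/P = 9.360/8.803 = 1.063 m
n = (1/Q)·A·R^(2/3)·S^(1/2) = (1/7.22) × 9.360 × 1.042 × 0.02000 = 0.02701

0.0270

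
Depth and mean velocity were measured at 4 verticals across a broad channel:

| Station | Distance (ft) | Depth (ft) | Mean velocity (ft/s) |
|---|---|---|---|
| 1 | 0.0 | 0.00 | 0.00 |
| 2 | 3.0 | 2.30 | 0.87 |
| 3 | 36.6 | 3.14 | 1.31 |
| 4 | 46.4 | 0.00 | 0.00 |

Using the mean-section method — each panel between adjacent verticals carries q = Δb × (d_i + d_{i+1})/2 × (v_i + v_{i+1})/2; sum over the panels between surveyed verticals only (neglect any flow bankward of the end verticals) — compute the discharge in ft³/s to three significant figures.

Panel 1-2: Δb = 3 ft, d̄ = (0.00+2.30)/2 = 1.15, v̄ = (0.00+0.87)/2 = 0.435 → q = 3×1.15×0.435 = 1.501 ft³/s
Panel 2-3: Δb = 33.6 ft, d̄ = (2.30+3.14)/2 = 2.72, v̄ = (0.87+1.31)/2 = 1.09 → q = 33.6×2.72×1.09 = 99.62 ft³/s
Panel 3-4: Δb = 9.8 ft, d̄ = (3.14+0.00)/2 = 1.57, v̄ = (1.31+0.00)/2 = 0.655 → q = 9.8×1.57×0.655 = 10.08 ft³/s
Q = Σ q = 111.2 ft³/s

111 ft³/s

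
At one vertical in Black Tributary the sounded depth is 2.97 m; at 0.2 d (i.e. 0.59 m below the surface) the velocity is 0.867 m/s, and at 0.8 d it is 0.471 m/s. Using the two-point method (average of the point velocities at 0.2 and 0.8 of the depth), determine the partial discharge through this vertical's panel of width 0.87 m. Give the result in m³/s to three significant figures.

v̄ = (0.867 + 0.471) / 2 = 0.6690 m/s
q = v̄ × d × w = 0.6690 × 2.97 × 0.87 = 1.729 m³/s

1.73 m³/s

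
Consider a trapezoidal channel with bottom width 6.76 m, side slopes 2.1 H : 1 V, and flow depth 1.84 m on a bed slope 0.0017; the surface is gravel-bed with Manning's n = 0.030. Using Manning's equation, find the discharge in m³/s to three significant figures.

A = (b + z·y)·y = (6.76 + 2.1×1.84)×1.84 = 19.55 m²
P = b + 2y√(1+z²) = 6.76 + 2×1.84×√(1+2.1²) = 15.32 m
R = A/P = 19.55/15.32 = 1.276 m
Q = (1/n)·A·R^(2/3)·S^(1/2) = (1/0.030) × 19.55 × 1.276^(2/3) × 0.0017^(1/2) = 31.61 m³/s

31.6 m³/s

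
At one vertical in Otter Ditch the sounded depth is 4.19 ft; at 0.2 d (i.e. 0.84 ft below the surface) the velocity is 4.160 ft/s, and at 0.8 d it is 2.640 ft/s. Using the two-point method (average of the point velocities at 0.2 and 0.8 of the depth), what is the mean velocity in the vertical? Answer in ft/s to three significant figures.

v̄ = (4.160 + 2.640) / 2 = 3.400 ft/s

3.40 ft/s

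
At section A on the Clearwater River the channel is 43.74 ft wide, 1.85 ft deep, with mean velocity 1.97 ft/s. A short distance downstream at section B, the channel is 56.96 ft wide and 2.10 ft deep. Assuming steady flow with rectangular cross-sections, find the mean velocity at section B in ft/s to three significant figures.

Q = A₁V₁ = (43.74×1.85) × 1.97 = 159.4 ft³/s
A₂ = 56.96 × 2.10 = 119.6 ft²
V₂ = Q/A₂ = 159.4/119.6 = 1.333 ft/s

1.33 ft/s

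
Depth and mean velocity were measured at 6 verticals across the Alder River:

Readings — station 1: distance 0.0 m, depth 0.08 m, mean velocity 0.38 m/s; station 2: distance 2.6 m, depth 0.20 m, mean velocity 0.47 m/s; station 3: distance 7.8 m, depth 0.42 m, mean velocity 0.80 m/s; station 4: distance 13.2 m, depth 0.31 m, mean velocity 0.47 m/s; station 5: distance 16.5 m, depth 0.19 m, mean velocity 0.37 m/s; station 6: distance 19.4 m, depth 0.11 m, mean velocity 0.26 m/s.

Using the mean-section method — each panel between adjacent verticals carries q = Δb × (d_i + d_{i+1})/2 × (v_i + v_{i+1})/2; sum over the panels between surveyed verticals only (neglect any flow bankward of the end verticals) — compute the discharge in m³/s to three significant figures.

Panel 1-2: Δb = 2.6 m, d̄ = (0.08+0.20)/2 = 0.14, v̄ = (0.38+0.47)/2 = 0.425 → q = 2.6×0.14×0.425 = 0.1547 m³/s
Panel 2-3: Δb = 5.2 m, d̄ = (0.20+0.42)/2 = 0.31, v̄ = (0.47+0.80)/2 = 0.635 → q = 5.2×0.31×0.635 = 1.024 m³/s
Panel 3-4: Δb = 5.4 m, d̄ = (0.42+0.31)/2 = 0.365, v̄ = (0.80+0.47)/2 = 0.635 → q = 5.4×0.365×0.635 = 1.252 m³/s
Panel 4-5: Δb = 3.3 m, d̄ = (0.31+0.19)/2 = 0.25, v̄ = (0.47+0.37)/2 = 0.42 → q = 3.3×0.25×0.42 = 0.3465 m³/s
Panel 5-6: Δb = 2.9 m, d̄ = (0.19+0.11)/2 = 0.15, v̄ = (0.37+0.26)/2 = 0.315 → q = 2.9×0.15×0.315 = 0.1370 m³/s
Q = Σ q = 2.913 m³/s

2.91 m³/s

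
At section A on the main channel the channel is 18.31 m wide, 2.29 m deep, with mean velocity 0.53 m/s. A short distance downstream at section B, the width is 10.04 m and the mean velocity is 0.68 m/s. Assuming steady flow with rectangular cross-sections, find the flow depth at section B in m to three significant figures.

3.26 m

Q = A₁V₁ = (18.31×2.29) × 0.53 = 22.22 m³/s
d₂ = Q/(b₂ V₂) = 22.22/(10.04×0.68) = 3.255 m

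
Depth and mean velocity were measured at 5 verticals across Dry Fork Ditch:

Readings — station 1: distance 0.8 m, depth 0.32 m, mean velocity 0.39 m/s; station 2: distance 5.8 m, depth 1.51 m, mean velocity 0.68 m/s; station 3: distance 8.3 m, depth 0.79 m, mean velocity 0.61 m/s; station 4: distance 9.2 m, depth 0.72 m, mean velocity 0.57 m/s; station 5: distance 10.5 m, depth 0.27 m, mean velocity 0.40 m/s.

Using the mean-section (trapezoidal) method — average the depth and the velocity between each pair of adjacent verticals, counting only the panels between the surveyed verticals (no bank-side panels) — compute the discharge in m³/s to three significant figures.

5.02 m³/s

Panel 1-2: Δb = 5 m, d̄ = (0.32+1.51)/2 = 0.915, v̄ = (0.39+0.68)/2 = 0.535 → q = 5×0.915×0.535 = 2.448 m³/s
Panel 2-3: Δb = 2.5 m, d̄ = (1.51+0.79)/2 = 1.15, v̄ = (0.68+0.61)/2 = 0.645 → q = 2.5×1.15×0.645 = 1.854 m³/s
Panel 3-4: Δb = 0.9 m, d̄ = (0.79+0.72)/2 = 0.755, v̄ = (0.61+0.57)/2 = 0.59 → q = 0.9×0.755×0.59 = 0.4009 m³/s
Panel 4-5: Δb = 1.3 m, d̄ = (0.72+0.27)/2 = 0.495, v̄ = (0.57+0.40)/2 = 0.485 → q = 1.3×0.495×0.485 = 0.3121 m³/s
Q = Σ q = 5.015 m³/s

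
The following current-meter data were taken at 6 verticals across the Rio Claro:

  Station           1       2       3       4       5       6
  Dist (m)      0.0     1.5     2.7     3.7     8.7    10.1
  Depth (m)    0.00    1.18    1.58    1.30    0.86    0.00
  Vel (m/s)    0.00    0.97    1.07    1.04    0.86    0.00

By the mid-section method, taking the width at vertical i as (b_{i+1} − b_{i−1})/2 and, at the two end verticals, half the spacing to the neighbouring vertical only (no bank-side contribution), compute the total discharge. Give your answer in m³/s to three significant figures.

9.83 m³/s

w_2 = (2.7 − 0.0)/2 = 1.35 m; q_2 = 0.97 × 1.18 × 1.35 = 1.545 m³/s
w_3 = (3.7 − 1.5)/2 = 1.1 m; q_3 = 1.07 × 1.58 × 1.1 = 1.860 m³/s
w_4 = (8.7 − 2.7)/2 = 3 m; q_4 = 1.04 × 1.30 × 3 = 4.056 m³/s
w_5 = (10.1 − 3.7)/2 = 3.2 m; q_5 = 0.86 × 0.86 × 3.2 = 2.367 m³/s
Stations 1, 6 contribute zero (depth or velocity is 0).
Q = Σ qᵢ = 9.828 m³/s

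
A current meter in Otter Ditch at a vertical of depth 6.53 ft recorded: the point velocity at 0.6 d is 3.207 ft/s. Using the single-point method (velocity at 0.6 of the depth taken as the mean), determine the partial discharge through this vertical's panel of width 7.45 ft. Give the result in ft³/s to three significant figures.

156 ft³/s

v̄ = v₀.₆ = 3.207 ft/s
q = v̄ × d × w = 3.207 × 6.53 × 7.45 = 156.0 ft³/s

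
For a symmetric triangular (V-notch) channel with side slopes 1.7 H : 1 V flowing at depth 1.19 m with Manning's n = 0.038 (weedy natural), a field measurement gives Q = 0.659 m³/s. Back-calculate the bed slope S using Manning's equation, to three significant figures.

A = z·y² = 1.7×1.19² = 2.407 m²
P = 2y√(1+z²) = 2×1.19×√(1+1.7²) = 4.694 m
R = A/P = 2.407/4.694 = 0.5129 m
S = (Q·n / (1·A·R^(2/3)))² = (0.659×0.038 / (1×2.407×0.6407))² = 0.0002636

0.000264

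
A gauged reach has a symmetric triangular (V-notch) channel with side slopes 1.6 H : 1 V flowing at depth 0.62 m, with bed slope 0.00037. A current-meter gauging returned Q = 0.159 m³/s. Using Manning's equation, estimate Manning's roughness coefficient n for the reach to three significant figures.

A = z·y² = 1.6×0.62² = 0.6150 m²
P = 2y√(1+z²) = 2×0.62×√(1+1.6²) = 2.340 m
R = A/P = 0.6150/2.340 = 0.2629 m
n = (1/Q)·A·R^(2/3)·S^(1/2) = (1/0.159) × 0.6150 × 0.4104 × 0.01924 = 0.03053

0.0305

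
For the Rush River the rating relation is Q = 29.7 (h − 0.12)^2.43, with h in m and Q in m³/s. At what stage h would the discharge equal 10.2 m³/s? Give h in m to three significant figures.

0.764 m

h − h₀ = (Q/C)^(1/b) = (10.2/29.7)^(1/2.43) = 0.6442 m
h = 0.12 + 0.6442 = 0.7642 m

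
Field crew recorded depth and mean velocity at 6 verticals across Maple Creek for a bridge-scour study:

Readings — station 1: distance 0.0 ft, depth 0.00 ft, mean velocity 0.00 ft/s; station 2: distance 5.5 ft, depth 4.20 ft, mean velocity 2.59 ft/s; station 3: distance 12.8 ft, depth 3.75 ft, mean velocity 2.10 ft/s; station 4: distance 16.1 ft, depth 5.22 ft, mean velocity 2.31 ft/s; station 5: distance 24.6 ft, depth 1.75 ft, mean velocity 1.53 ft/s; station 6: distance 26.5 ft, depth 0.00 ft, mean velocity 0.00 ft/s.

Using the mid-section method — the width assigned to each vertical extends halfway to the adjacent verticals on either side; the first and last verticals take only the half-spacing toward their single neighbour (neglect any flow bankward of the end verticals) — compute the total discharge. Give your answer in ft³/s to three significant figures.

196 ft³/s

w_2 = (12.8 − 0.0)/2 = 6.4 ft; q_2 = 2.59 × 4.20 × 6.4 = 69.62 ft³/s
w_3 = (16.1 − 5.5)/2 = 5.3 ft; q_3 = 2.10 × 3.75 × 5.3 = 41.74 ft³/s
w_4 = (24.6 − 12.8)/2 = 5.9 ft; q_4 = 2.31 × 5.22 × 5.9 = 71.14 ft³/s
w_5 = (26.5 − 16.1)/2 = 5.2 ft; q_5 = 1.53 × 1.75 × 5.2 = 13.92 ft³/s
Stations 1, 6 contribute zero (depth or velocity is 0).
Q = Σ qᵢ = 196.4 ft³/s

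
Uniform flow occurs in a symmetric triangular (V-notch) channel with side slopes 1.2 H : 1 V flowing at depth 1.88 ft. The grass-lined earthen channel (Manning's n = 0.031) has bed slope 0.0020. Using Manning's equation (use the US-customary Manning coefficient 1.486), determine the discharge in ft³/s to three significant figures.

A = z·y² = 1.2×1.88² = 4.241 ft²
P = 2y√(1+z²) = 2×1.88×√(1+1.2²) = 5.873 ft
R = A/P = 4.241/5.873 = 0.7221 ft
Q = (1.486/n)·A·R^(2/3)·S^(1/2) = (1.486/0.031) × 4.241 × 0.7221^(2/3) × 0.0020^(1/2) = 7.318 ft³/s

7.32 ft³/s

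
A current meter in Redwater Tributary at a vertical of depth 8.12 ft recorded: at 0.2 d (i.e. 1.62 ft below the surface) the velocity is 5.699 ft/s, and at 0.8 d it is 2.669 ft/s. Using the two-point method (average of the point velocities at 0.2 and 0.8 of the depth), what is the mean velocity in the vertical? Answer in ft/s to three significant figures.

4.18 ft/s

v̄ = (5.699 + 2.669) / 2 = 4.184 ft/s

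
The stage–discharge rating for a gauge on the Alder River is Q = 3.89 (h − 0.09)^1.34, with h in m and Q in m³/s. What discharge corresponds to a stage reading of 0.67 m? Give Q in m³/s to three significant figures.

Q = 3.89 × (0.67 − 0.09)^1.34 = 3.89 × 0.58^1.34 = 1.875 m³/s

1.87 m³/s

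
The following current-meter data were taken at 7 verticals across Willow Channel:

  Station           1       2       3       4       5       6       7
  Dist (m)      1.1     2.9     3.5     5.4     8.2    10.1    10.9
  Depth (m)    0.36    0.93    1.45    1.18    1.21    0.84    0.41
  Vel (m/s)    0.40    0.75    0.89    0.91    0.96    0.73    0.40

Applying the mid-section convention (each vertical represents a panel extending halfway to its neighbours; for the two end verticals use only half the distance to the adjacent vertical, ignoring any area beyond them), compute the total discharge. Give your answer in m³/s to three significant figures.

w_1 = (2.9 − 1.1)/2 = 0.9 m; q_1 = 0.40 × 0.36 × 0.9 = 0.1296 m³/s
w_2 = (3.5 − 1.1)/2 = 1.2 m; q_2 = 0.75 × 0.93 × 1.2 = 0.8370 m³/s
w_3 = (5.4 − 2.9)/2 = 1.25 m; q_3 = 0.89 × 1.45 × 1.25 = 1.613 m³/s
w_4 = (8.2 − 3.5)/2 = 2.35 m; q_4 = 0.91 × 1.18 × 2.35 = 2.523 m³/s
w_5 = (10.1 − 5.4)/2 = 2.35 m; q_5 = 0.96 × 1.21 × 2.35 = 2.730 m³/s
w_6 = (10.9 − 8.2)/2 = 1.35 m; q_6 = 0.73 × 0.84 × 1.35 = 0.8278 m³/s
w_7 = (10.9 − 10.1)/2 = 0.4 m; q_7 = 0.40 × 0.41 × 0.4 = 0.06560 m³/s
Q = Σ qᵢ = 8.726 m³/s

8.73 m³/s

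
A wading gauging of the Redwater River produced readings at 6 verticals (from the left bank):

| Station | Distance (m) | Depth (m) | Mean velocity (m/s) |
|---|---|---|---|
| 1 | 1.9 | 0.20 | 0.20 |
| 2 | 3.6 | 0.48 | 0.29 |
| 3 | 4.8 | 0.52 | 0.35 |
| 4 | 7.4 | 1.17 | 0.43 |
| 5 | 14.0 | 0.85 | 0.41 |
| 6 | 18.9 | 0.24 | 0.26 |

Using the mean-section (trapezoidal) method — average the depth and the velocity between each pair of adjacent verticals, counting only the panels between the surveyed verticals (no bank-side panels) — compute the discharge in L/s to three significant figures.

4880 L/s

Panel 1-2: Δb = 1.7 m, d̄ = (0.20+0.48)/2 = 0.34, v̄ = (0.20+0.29)/2 = 0.245 → q = 1.7×0.34×0.245 = 0.1416 m³/s
Panel 2-3: Δb = 1.2 m, d̄ = (0.48+0.52)/2 = 0.5, v̄ = (0.29+0.35)/2 = 0.32 → q = 1.2×0.5×0.32 = 0.1920 m³/s
Panel 3-4: Δb = 2.6 m, d̄ = (0.52+1.17)/2 = 0.845, v̄ = (0.35+0.43)/2 = 0.39 → q = 2.6×0.845×0.39 = 0.8568 m³/s
Panel 4-5: Δb = 6.6 m, d̄ = (1.17+0.85)/2 = 1.01, v̄ = (0.43+0.41)/2 = 0.42 → q = 6.6×1.01×0.42 = 2.800 m³/s
Panel 5-6: Δb = 4.9 m, d̄ = (0.85+0.24)/2 = 0.545, v̄ = (0.41+0.26)/2 = 0.335 → q = 4.9×0.545×0.335 = 0.8946 m³/s
Q = Σ q = 4.885 m³/s
= 4.885 × 1000 = 4885 L/s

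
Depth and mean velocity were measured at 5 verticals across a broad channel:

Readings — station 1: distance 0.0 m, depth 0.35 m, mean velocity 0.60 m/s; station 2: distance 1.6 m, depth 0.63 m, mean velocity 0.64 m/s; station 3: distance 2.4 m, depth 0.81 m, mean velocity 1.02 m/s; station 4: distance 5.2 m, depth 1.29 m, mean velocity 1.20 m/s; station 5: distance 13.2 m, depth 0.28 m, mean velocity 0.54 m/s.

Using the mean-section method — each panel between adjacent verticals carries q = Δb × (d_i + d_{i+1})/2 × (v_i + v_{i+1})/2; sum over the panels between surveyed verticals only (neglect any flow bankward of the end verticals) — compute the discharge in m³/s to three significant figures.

Panel 1-2: Δb = 1.6 m, d̄ = (0.35+0.63)/2 = 0.49, v̄ = (0.60+0.64)/2 = 0.62 → q = 1.6×0.49×0.62 = 0.4861 m³/s
Panel 2-3: Δb = 0.8 m, d̄ = (0.63+0.81)/2 = 0.72, v̄ = (0.64+1.02)/2 = 0.83 → q = 0.8×0.72×0.83 = 0.4781 m³/s
Panel 3-4: Δb = 2.8 m, d̄ = (0.81+1.29)/2 = 1.05, v̄ = (1.02+1.20)/2 = 1.11 → q = 2.8×1.05×1.11 = 3.263 m³/s
Panel 4-5: Δb = 8 m, d̄ = (1.29+0.28)/2 = 0.785, v̄ = (1.20+0.54)/2 = 0.87 → q = 8×0.785×0.87 = 5.464 m³/s
Q = Σ q = 9.691 m³/s

9.69 m³/s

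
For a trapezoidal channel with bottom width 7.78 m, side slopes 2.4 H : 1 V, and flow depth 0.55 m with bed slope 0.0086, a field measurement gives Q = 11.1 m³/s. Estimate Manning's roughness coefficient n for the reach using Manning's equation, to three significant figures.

0.0253

A = (b + z·y)·y = (7.78 + 2.4×0.55)×0.55 = 5.005 m²
P = b + 2y√(1+z²) = 7.78 + 2×0.55×√(1+2.4²) = 10.64 m
R = A/P = 5.005/10.64 = 0.4704 m
n = (1/Q)·A·R^(2/3)·S^(1/2) = (1/11.1) × 5.005 × 0.6048 × 0.09274 = 0.02529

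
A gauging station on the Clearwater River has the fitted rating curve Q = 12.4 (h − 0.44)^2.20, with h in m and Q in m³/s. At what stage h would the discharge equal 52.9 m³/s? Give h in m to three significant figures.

h − h₀ = (Q/C)^(1/b) = (52.9/12.4)^(1/2.20) = 1.934 m
h = 0.44 + 1.934 = 2.374 m

2.37 m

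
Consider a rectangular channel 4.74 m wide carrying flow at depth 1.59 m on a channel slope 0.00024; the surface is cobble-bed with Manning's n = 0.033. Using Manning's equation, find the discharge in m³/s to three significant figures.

3.42 m³/s

A = b·y = 4.74 × 1.59 = 7.537 m²
P = b + 2y = 4.74 + 2×1.59 = 7.920 m
R = A/P = 7.537/7.920 = 0.9516 m
Q = (1/n)·A·R^(2/3)·S^(1/2) = (1/0.033) × 7.537 × 0.9516^(2/3) × 0.00024^(1/2) = 3.423 m³/s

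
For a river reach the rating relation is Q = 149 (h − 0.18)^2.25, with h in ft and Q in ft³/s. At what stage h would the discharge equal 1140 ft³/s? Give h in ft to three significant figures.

h − h₀ = (Q/C)^(1/b) = (1140/149)^(1/2.25) = 2.470 ft
h = 0.18 + 2.470 = 2.650 ft

2.65 ft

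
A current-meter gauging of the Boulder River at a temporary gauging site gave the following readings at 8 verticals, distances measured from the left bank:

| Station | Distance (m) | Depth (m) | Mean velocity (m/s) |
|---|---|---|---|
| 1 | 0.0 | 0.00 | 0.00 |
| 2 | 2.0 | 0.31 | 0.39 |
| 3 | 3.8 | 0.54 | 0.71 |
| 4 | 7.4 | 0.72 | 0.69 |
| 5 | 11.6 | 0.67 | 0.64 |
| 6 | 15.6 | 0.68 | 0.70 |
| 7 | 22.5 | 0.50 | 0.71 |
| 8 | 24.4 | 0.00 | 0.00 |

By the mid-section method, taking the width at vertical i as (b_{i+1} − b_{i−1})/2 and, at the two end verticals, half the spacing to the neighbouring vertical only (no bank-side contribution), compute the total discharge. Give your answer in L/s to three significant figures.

w_2 = (3.8 − 0.0)/2 = 1.9 m; q_2 = 0.39 × 0.31 × 1.9 = 0.2297 m³/s
w_3 = (7.4 − 2.0)/2 = 2.7 m; q_3 = 0.71 × 0.54 × 2.7 = 1.035 m³/s
w_4 = (11.6 − 3.8)/2 = 3.9 m; q_4 = 0.69 × 0.72 × 3.9 = 1.938 m³/s
w_5 = (15.6 − 7.4)/2 = 4.1 m; q_5 = 0.64 × 0.67 × 4.1 = 1.758 m³/s
w_6 = (22.5 − 11.6)/2 = 5.45 m; q_6 = 0.70 × 0.68 × 5.45 = 2.594 m³/s
w_7 = (24.4 − 15.6)/2 = 4.4 m; q_7 = 0.71 × 0.50 × 4.4 = 1.562 m³/s
Stations 1, 8 contribute zero (depth or velocity is 0).
Q = Σ qᵢ = 9.117 m³/s
= 9.117 × 1000 = 9117 L/s

9120 L/s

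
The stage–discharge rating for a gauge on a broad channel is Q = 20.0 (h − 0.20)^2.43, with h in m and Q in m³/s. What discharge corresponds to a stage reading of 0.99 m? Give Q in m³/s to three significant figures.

11.3 m³/s

Q = 20.0 × (0.99 − 0.20)^2.43 = 20.0 × 0.79^2.43 = 11.28 m³/s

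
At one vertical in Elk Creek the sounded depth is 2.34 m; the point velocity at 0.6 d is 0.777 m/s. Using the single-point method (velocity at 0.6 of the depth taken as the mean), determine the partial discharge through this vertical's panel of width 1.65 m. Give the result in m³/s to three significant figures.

v̄ = v₀.₆ = 0.777 m/s
q = v̄ × d × w = 0.7770 × 2.34 × 1.65 = 3.000 m³/s

3.00 m³/s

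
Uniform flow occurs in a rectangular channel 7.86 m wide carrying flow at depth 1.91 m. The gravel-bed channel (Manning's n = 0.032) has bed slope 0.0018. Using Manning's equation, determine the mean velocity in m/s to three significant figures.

A = b·y = 7.86 × 1.91 = 15.01 m²
P = b + 2y = 7.86 + 2×1.91 = 11.68 m
R = A/P = 15.01/11.68 = 1.285 m
Q = (1/n)·A·R^(2/3)·S^(1/2) = (1/0.032) × 15.01 × 1.285^(2/3) × 0.0018^(1/2) = 23.53 m³/s
V = Q/A = 23.53/15.01 = 1.567 m/s

1.57 m/s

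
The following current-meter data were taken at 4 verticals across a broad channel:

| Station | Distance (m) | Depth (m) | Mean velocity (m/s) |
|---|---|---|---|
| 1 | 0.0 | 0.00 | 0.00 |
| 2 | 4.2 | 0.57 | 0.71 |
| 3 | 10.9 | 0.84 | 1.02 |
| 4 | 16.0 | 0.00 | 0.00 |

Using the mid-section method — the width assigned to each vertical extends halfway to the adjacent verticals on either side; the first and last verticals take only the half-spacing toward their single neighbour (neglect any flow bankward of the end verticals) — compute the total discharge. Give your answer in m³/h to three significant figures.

26100 m³/h

w_2 = (10.9 − 0.0)/2 = 5.45 m; q_2 = 0.71 × 0.57 × 5.45 = 2.206 m³/s
w_3 = (16.0 − 4.2)/2 = 5.9 m; q_3 = 1.02 × 0.84 × 5.9 = 5.055 m³/s
Stations 1, 4 contribute zero (depth or velocity is 0).
Q = Σ qᵢ = 7.261 m³/s
= 7.261 × 3600 = 26140 m³/h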